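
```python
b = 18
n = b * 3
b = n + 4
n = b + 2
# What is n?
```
Trace:
  b=18
  b=18, n=54
  b=58, n=54
  b=58, n=60

Final answer: 60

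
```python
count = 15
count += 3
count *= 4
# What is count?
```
Trace:
  count=15
  count=18
  count=72

Final answer: 72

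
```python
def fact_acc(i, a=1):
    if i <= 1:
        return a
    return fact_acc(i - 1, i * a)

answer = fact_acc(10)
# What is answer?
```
Call trace:
fact_acc(i=10, a=1)
  fact_acc(i=9, a=10)
    fact_acc(i=8, a=90)
      fact_acc(i=7, a=720)
        fact_acc(i=6, a=5040)
          fact_acc(i=5, a=30240)
            fact_acc(i=4, a=151200)
              fact_acc(i=3, a=604800)
                fact_acc(i=2, a=1814400)
                  fact_acc(i=1, a=3628800)
                  -> return 3628800
                -> return 3628800
              -> return 3628800
            -> return 3628800
          -> return 3628800
        -> return 3628800
      -> return 3628800
    -> return 3628800
  -> return 3628800
-> return 3628800

Final answer: 3628800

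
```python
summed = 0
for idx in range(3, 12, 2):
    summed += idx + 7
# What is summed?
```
Trace:
  summed=0
  summed=10, idx=3
  summed=22, idx=5
  summed=36, idx=7
  summed=52, idx=9
  summed=70, idx=11

Final answer: 70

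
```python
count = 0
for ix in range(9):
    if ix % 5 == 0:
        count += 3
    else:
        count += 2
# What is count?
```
Trace:
  count=0
  count=3, ix=0
  count=5, ix=1
  count=7, ix=2
  count=9, ix=3
  count=11, ix=4
  count=14, ix=5
  count=16, ix=6
  count=18, ix=7
  count=20, ix=8

Final answer: 20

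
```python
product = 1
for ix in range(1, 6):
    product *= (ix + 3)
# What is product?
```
Trace:
  product=1
  product=4, ix=1
  product=20, ix=2
  product=120, ix=3
  product=840, ix=4
  product=6720, ix=5

Final answer: 6720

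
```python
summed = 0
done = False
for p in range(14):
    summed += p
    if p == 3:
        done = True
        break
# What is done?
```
Trace:
  summed=0
  summed=0, done=False
  summed=0, done=False, p=0
  summed=1, done=False, p=1
  summed=3, done=False, p=2
  summed=6, done=True, p=3

Final answer: True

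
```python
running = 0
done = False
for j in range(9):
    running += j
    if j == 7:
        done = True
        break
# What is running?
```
Trace:
  running=0
  running=0, done=False
  running=0, done=False, j=0
  running=1, done=False, j=1
  running=3, done=False, j=2
  running=6, done=False, j=3
  running=10, done=False, j=4
  running=15, done=False, j=5
  running=21, done=False, j=6
  running=28, done=True, j=7

Final answer: 28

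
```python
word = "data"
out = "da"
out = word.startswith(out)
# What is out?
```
Trace:
  word='data'
  word='data', out='da'
  word='data', out=True

Final answer: True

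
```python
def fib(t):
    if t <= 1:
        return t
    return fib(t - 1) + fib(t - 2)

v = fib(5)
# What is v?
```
Call trace (a repeated sub-call is expanded the first time; later identical calls just restate its return value):
fib(t=5)
  fib(t=4)
    fib(t=3)
      fib(t=2)
        fib(t=1)
        -> return 1
        fib(t=0)
        -> return 0
      -> return 1
      fib(t=1)
      -> return 1
    -> return 2
    fib(t=2) -> return 1  (same call as traced above)
  -> return 3
  fib(t=3) -> return 2  (same call as traced above)
-> return 5

Final answer: 5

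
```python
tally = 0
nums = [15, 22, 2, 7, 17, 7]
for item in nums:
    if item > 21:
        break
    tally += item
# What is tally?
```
Trace:
  tally=0
  tally=15, item=15
  tally=15, item=22

Final answer: 15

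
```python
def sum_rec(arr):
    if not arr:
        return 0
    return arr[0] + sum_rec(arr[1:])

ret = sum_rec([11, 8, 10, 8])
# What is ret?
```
Call trace:
sum_rec(arr=[11, 8, 10, 8])
  sum_rec(arr=[8, 10, 8])
    sum_rec(arr=[10, 8])
      sum_rec(arr=[8])
        sum_rec(arr=[])
        -> return 0
      -> return 8
    -> return 18
  -> return 26
-> return 37

Final answer: 37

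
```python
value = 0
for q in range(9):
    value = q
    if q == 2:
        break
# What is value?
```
Trace:
  value=0
  value=0, q=0
  value=1, q=1
  value=2, q=2

Final answer: 2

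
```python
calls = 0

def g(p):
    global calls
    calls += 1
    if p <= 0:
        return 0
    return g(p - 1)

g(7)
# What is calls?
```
Call trace:
g(p=7)
  g(p=6)
    g(p=5)
      g(p=4)
        g(p=3)
          g(p=2)
            g(p=1)
              g(p=0)
              -> return 0
            -> return 0
          -> return 0
        -> return 0
      -> return 0
    -> return 0
  -> return 0
-> return 0

calls is incremented once per call. g is entered once for each p = 7, 6, 5, 4, 3, 2, 1, 0 (the p <= 0 call returns without recursing), i.e. 7 + 1 calls.
calls = 8

Final answer: 8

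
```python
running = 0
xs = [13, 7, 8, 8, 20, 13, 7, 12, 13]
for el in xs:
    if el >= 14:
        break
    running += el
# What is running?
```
Trace:
  running=0
  running=13, el=13
  running=20, el=7
  running=28, el=8
  running=36, el=8
  running=36, el=20

Final answer: 36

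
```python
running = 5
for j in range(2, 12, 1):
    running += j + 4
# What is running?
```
Trace:
  running=5
  running=11, j=2
  running=18, j=3
  running=26, j=4
  running=35, j=5
  running=45, j=6
  running=56, j=7
  running=68, j=8
  running=81, j=9
  running=95, j=10
  running=110, j=11

Final answer: 110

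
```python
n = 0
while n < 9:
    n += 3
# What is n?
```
Trace:
  n=0
  n=3
  n=6
  n=9

Final answer: 9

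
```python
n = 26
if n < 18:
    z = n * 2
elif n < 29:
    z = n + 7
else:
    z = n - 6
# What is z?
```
Trace:
  n=26
  n=26, z=33

Final answer: 33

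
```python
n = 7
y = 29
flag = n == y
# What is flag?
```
Trace:
  n=7
  n=7, y=29
  n=7, y=29, flag=False

Final answer: False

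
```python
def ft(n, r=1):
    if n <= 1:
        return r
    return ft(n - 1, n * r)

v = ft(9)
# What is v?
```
Call trace:
ft(n=9, r=1)
  ft(n=8, r=9)
    ft(n=7, r=72)
      ft(n=6, r=504)
        ft(n=5, r=3024)
          ft(n=4, r=15120)
            ft(n=3, r=60480)
              ft(n=2, r=181440)
                ft(n=1, r=362880)
                -> return 362880
              -> return 362880
            -> return 362880
          -> return 362880
        -> return 362880
      -> return 362880
    -> return 362880
  -> return 362880
-> return 362880

Final answer: 362880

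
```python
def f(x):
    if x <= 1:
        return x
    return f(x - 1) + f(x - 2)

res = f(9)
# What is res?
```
Call trace (a repeated sub-call is expanded the first time; later identical calls just restate its return value):
f(x=9)
  f(x=8)
    f(x=7)
      f(x=6)
        f(x=5)
          f(x=4)
            f(x=3)
              f(x=2)
                f(x=1)
                -> return 1
                f(x=0)
                -> return 0
              -> return 1
              f(x=1)
              -> return 1
            -> return 2
            f(x=2) -> return 1  (same call as traced above)
          -> return 3
          f(x=3) -> return 2  (same call as traced above)
        -> return 5
        f(x=4) -> return 3  (same call as traced above)
      -> return 8
      f(x=5) -> return 5  (same call as traced above)
    -> return 13
    f(x=6) -> return 8  (same call as traced above)
  -> return 21
  f(x=7) -> return 13  (same call as traced above)
-> return 34

Final answer: 34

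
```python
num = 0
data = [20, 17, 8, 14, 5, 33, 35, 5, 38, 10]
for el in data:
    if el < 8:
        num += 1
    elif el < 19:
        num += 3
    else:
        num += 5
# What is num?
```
Trace:
  num=0
  num=5, el=20
  num=8, el=17
  num=11, el=8
  num=14, el=14
  num=15, el=5
  num=20, el=33
  num=25, el=35
  num=26, el=5
  num=31, el=38
  num=34, el=10

Final answer: 34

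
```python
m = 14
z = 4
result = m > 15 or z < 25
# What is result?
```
Trace:
  m=14
  m=14, z=4
  m=14, z=4, result=True

Final answer: True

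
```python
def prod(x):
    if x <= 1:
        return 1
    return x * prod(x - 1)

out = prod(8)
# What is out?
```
Call trace:
prod(x=8)
  prod(x=7)
    prod(x=6)
      prod(x=5)
        prod(x=4)
          prod(x=3)
            prod(x=2)
              prod(x=1)
              -> return 1
            -> return 2
          -> return 6
        -> return 24
      -> return 120
    -> return 720
  -> return 5040
-> return 40320

Final answer: 40320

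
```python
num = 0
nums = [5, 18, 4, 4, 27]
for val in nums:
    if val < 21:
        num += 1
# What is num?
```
Trace:
  num=0
  num=1, val=5
  num=2, val=18
  num=3, val=4
  num=4, val=4
  num=4, val=27

Final answer: 4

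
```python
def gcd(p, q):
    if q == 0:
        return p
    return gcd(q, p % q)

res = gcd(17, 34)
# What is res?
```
Call trace:
gcd(p=17, q=34)
  gcd(p=34, q=17)
    gcd(p=17, q=0)
    -> return 17
  -> return 17
-> return 17

Final answer: 17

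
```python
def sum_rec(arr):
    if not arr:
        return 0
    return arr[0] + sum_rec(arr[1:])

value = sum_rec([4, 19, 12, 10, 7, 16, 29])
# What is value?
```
Call trace:
sum_rec(arr=[4, 19, 12, 10, 7, 16, 29])
  sum_rec(arr=[19, 12, 10, 7, 16, 29])
    sum_rec(arr=[12, 10, 7, 16, 29])
      sum_rec(arr=[10, 7, 16, 29])
        sum_rec(arr=[7, 16, 29])
          sum_rec(arr=[16, 29])
            sum_rec(arr=[29])
              sum_rec(arr=[])
              -> return 0
            -> return 29
          -> return 45
        -> return 52
      -> return 62
    -> return 74
  -> return 93
-> return 97

Final answer: 97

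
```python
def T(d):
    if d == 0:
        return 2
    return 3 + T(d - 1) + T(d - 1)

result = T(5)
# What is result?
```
Call trace (a repeated sub-call is expanded the first time; later identical calls just restate its return value):
T(d=5)
  T(d=4)
    T(d=3)
      T(d=2)
        T(d=1)
          T(d=0)
          -> return 2
          T(d=0)
          -> return 2
        -> return 7
        T(d=1) -> return 7  (same call as traced above)
      -> return 17
      T(d=2) -> return 17  (same call as traced above)
    -> return 37
    T(d=3) -> return 37  (same call as traced above)
  -> return 77
  T(d=4) -> return 77  (same call as traced above)
-> return 157

Final answer: 157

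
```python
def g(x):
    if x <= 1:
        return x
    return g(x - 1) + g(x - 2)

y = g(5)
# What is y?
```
Call trace (a repeated sub-call is expanded the first time; later identical calls just restate its return value):
g(x=5)
  g(x=4)
    g(x=3)
      g(x=2)
        g(x=1)
        -> return 1
        g(x=0)
        -> return 0
      -> return 1
      g(x=1)
      -> return 1
    -> return 2
    g(x=2) -> return 1  (same call as traced above)
  -> return 3
  g(x=3) -> return 2  (same call as traced above)
-> return 5

Final answer: 5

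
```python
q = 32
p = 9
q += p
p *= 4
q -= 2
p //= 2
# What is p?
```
Trace:
  q=32
  q=32, p=9
  q=41, p=9
  q=41, p=36
  q=39, p=36
  q=39, p=18

Final answer: 18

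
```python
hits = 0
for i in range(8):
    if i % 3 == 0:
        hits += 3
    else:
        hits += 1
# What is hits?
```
Trace:
  hits=0
  hits=3, i=0
  hits=4, i=1
  hits=5, i=2
  hits=8, i=3
  hits=9, i=4
  hits=10, i=5
  hits=13, i=6
  hits=14, i=7

Final answer: 14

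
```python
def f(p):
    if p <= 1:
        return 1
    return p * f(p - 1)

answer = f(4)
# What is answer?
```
Call trace:
f(p=4)
  f(p=3)
    f(p=2)
      f(p=1)
      -> return 1
    -> return 2
  -> return 6
-> return 24

Final answer: 24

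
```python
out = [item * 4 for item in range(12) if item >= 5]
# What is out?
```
Trace:
  item=0
  item=1
  item=2
  item=3
  item=4
  item=5
  item=6
  item=7
  item=8
  item=9
  item=10
  item=11
  out=[20, 24, 28, 32, 36, 40, 44]

Final answer: [20, 24, 28, 32, 36, 40, 44]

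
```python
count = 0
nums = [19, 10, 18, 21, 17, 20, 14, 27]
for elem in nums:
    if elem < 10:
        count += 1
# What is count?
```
Trace:
  count=0
  count=0, elem=19
  count=0, elem=10
  count=0, elem=18
  count=0, elem=21
  count=0, elem=17
  count=0, elem=20
  count=0, elem=14
  count=0, elem=27

Final answer: 0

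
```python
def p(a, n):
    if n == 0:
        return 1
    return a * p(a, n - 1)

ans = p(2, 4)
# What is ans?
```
Call trace:
p(a=2, n=4)
  p(a=2, n=3)
    p(a=2, n=2)
      p(a=2, n=1)
        p(a=2, n=0)
        -> return 1
      -> return 2
    -> return 4
  -> return 8
-> return 16

Final answer: 16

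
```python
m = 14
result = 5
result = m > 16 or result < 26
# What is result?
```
Trace:
  m=14
  m=14, result=5
  m=14, result=True

Final answer: True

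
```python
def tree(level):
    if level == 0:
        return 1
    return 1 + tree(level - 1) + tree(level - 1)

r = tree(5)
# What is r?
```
Call trace (a repeated sub-call is expanded the first time; later identical calls just restate its return value):
tree(level=5)
  tree(level=4)
    tree(level=3)
      tree(level=2)
        tree(level=1)
          tree(level=0)
          -> return 1
          tree(level=0)
          -> return 1
        -> return 3
        tree(level=1) -> return 3  (same call as traced above)
      -> return 7
      tree(level=2) -> return 7  (same call as traced above)
    -> return 15
    tree(level=3) -> return 15  (same call as traced above)
  -> return 31
  tree(level=4) -> return 31  (same call as traced above)
-> return 63

Final answer: 63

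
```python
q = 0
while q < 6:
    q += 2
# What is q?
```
Trace:
  q=0
  q=2
  q=4
  q=6

Final answer: 6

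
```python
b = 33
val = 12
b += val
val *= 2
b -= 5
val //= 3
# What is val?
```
Trace:
  b=33
  b=33, val=12
  b=45, val=12
  b=45, val=24
  b=40, val=24
  b=40, val=8

Final answer: 8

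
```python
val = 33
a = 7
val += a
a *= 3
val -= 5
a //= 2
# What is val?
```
Trace:
  val=33
  val=33, a=7
  val=40, a=7
  val=40, a=21
  val=35, a=21
  val=35, a=10

Final answer: 35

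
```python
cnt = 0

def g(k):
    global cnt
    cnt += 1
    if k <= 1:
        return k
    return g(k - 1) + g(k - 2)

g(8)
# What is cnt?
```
Call trace (a repeated sub-call is expanded the first time; later identical calls just restate its return value):
g(k=8)
  g(k=7)
    g(k=6)
      g(k=5)
        g(k=4)
          g(k=3)
            g(k=2)
              g(k=1)
              -> return 1
              g(k=0)
              -> return 0
            -> return 1
            g(k=1)
            -> return 1
          -> return 2
          g(k=2) -> return 1  (same call as traced above)
        -> return 3
        g(k=3) -> return 2  (same call as traced above)
      -> return 5
      g(k=4) -> return 3  (same call as traced above)
    -> return 8
    g(k=5) -> return 5  (same call as traced above)
  -> return 13
  g(k=6) -> return 8  (same call as traced above)
-> return 21

cnt is incremented once per call, so count the calls in each subtree. Let C(k) = number of calls made by g(k).
C(0) = C(1) = 1 (base case, no recursion); C(k) = 1 + C(k - 1) + C(k - 2) otherwise.
C(2) = 1 + C(1) + C(0) = 1 + 1 + 1 = 3
C(3) = 1 + C(2) + C(1) = 1 + 3 + 1 = 5
C(4) = 1 + C(3) + C(2) = 1 + 5 + 3 = 9
C(5) = 1 + C(4) + C(3) = 1 + 9 + 5 = 15
C(6) = 1 + C(5) + C(4) = 1 + 15 + 9 = 25
C(7) = 1 + C(6) + C(5) = 1 + 25 + 15 = 41
C(8) = 1 + C(7) + C(6) = 1 + 41 + 25 = 67
cnt = C(8) = 67

Final answer: 67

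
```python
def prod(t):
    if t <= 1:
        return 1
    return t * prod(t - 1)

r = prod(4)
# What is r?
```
Call trace:
prod(t=4)
  prod(t=3)
    prod(t=2)
      prod(t=1)
      -> return 1
    -> return 2
  -> return 6
-> return 24

Final answer: 24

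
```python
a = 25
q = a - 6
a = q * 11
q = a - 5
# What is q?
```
Trace:
  a=25
  a=25, q=19
  a=209, q=19
  a=209, q=204

Final answer: 204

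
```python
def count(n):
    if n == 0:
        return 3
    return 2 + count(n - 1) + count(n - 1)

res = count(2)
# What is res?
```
Call trace (a repeated sub-call is expanded the first time; later identical calls just restate its return value):
count(n=2)
  count(n=1)
    count(n=0)
    -> return 3
    count(n=0)
    -> return 3
  -> return 8
  count(n=1) -> return 8  (same call as traced above)
-> return 18

Final answer: 18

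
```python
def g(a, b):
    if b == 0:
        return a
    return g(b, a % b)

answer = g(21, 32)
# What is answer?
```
Call trace:
g(a=21, b=32)
  g(a=32, b=21)
    g(a=21, b=11)
      g(a=11, b=10)
        g(a=10, b=1)
          g(a=1, b=0)
          -> return 1
        -> return 1
      -> return 1
    -> return 1
  -> return 1
-> return 1

Final answer: 1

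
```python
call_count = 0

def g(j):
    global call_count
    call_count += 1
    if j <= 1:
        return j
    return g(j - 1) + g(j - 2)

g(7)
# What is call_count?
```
Call trace (a repeated sub-call is expanded the first time; later identical calls just restate its return value):
g(j=7)
  g(j=6)
    g(j=5)
      g(j=4)
        g(j=3)
          g(j=2)
            g(j=1)
            -> return 1
            g(j=0)
            -> return 0
          -> return 1
          g(j=1)
          -> return 1
        -> return 2
        g(j=2) -> return 1  (same call as traced above)
      -> return 3
      g(j=3) -> return 2  (same call as traced above)
    -> return 5
    g(j=4) -> return 3  (same call as traced above)
  -> return 8
  g(j=5) -> return 5  (same call as traced above)
-> return 13

call_count is incremented once per call, so count the calls in each subtree. Let C(j) = number of calls made by g(j).
C(0) = C(1) = 1 (base case, no recursion); C(j) = 1 + C(j - 1) + C(j - 2) otherwise.
C(2) = 1 + C(1) + C(0) = 1 + 1 + 1 = 3
C(3) = 1 + C(2) + C(1) = 1 + 3 + 1 = 5
C(4) = 1 + C(3) + C(2) = 1 + 5 + 3 = 9
C(5) = 1 + C(4) + C(3) = 1 + 9 + 5 = 15
C(6) = 1 + C(5) + C(4) = 1 + 15 + 9 = 25
C(7) = 1 + C(6) + C(5) = 1 + 25 + 15 = 41
call_count = C(7) = 41

Final answer: 41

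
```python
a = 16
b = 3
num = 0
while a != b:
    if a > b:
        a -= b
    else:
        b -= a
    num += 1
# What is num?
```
Trace:
  a=16
  a=16, b=3
  a=16, b=3, num=0
  a=13, b=3, num=1
  a=10, b=3, num=2
  a=7, b=3, num=3
  a=4, b=3, num=4
  a=1, b=3, num=5
  a=1, b=2, num=6
  a=1, b=1, num=7

Final answer: 7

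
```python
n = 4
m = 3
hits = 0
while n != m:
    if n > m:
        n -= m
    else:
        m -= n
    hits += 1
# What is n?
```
Trace:
  n=4
  n=4, m=3
  n=4, m=3, hits=0
  n=1, m=3, hits=1
  n=1, m=2, hits=2
  n=1, m=1, hits=3

Final answer: 1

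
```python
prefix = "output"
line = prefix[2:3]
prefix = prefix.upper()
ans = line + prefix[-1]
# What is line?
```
Trace:
  prefix='output'
  prefix='output', line='t'
  prefix='OUTPUT', line='t'
  prefix='OUTPUT', line='t', ans='tT'

Final answer: 't'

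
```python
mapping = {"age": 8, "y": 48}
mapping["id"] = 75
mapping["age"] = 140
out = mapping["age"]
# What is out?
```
Trace:
  mapping={'age': 8, 'y': 48}
  mapping={'age': 8, 'y': 48, 'id': 75}
  mapping={'age': 140, 'y': 48, 'id': 75}
  mapping={'age': 140, 'y': 48, 'id': 75}, out=140

Final answer: 140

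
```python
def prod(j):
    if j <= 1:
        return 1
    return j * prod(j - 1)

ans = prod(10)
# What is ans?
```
Call trace:
prod(j=10)
  prod(j=9)
    prod(j=8)
      prod(j=7)
        prod(j=6)
          prod(j=5)
            prod(j=4)
              prod(j=3)
                prod(j=2)
                  prod(j=1)
                  -> return 1
                -> return 2
              -> return 6
            -> return 24
          -> return 120
        -> return 720
      -> return 5040
    -> return 40320
  -> return 362880
-> return 3628800

Final answer: 3628800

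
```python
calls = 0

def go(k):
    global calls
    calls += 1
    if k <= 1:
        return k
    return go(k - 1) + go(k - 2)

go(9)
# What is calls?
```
Call trace (a repeated sub-call is expanded the first time; later identical calls just restate its return value):
go(k=9)
  go(k=8)
    go(k=7)
      go(k=6)
        go(k=5)
          go(k=4)
            go(k=3)
              go(k=2)
                go(k=1)
                -> return 1
                go(k=0)
                -> return 0
              -> return 1
              go(k=1)
              -> return 1
            -> return 2
            go(k=2) -> return 1  (same call as traced above)
          -> return 3
          go(k=3) -> return 2  (same call as traced above)
        -> return 5
        go(k=4) -> return 3  (same call as traced above)
      -> return 8
      go(k=5) -> return 5  (same call as traced above)
    -> return 13
    go(k=6) -> return 8  (same call as traced above)
  -> return 21
  go(k=7) -> return 13  (same call as traced above)
-> return 34

calls is incremented once per call, so count the calls in each subtree. Let C(k) = number of calls made by go(k).
C(0) = C(1) = 1 (base case, no recursion); C(k) = 1 + C(k - 1) + C(k - 2) otherwise.
C(2) = 1 + C(1) + C(0) = 1 + 1 + 1 = 3
C(3) = 1 + C(2) + C(1) = 1 + 3 + 1 = 5
C(4) = 1 + C(3) + C(2) = 1 + 5 + 3 = 9
C(5) = 1 + C(4) + C(3) = 1 + 9 + 5 = 15
C(6) = 1 + C(5) + C(4) = 1 + 15 + 9 = 25
C(7) = 1 + C(6) + C(5) = 1 + 25 + 15 = 41
C(8) = 1 + C(7) + C(6) = 1 + 41 + 25 = 67
C(9) = 1 + C(8) + C(7) = 1 + 67 + 41 = 109
calls = C(9) = 109

Final answer: 109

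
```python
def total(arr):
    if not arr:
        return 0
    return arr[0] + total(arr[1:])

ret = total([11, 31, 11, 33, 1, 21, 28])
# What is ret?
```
Call trace:
total(arr=[11, 31, 11, 33, 1, 21, 28])
  total(arr=[31, 11, 33, 1, 21, 28])
    total(arr=[11, 33, 1, 21, 28])
      total(arr=[33, 1, 21, 28])
        total(arr=[1, 21, 28])
          total(arr=[21, 28])
            total(arr=[28])
              total(arr=[])
              -> return 0
            -> return 28
          -> return 49
        -> return 50
      -> return 83
    -> return 94
  -> return 125
-> return 136

Final answer: 136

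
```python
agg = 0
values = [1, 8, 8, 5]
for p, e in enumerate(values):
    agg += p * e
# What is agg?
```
Trace:
  agg=0
  agg=0, p=0, e=1
  agg=8, p=1, e=8
  agg=24, p=2, e=8
  agg=39, p=3, e=5

Final answer: 39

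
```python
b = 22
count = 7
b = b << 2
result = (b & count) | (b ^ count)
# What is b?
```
Trace:
  b=22
  b=22, count=7
  b=88, count=7
  b=88, count=7, result=95

Final answer: 88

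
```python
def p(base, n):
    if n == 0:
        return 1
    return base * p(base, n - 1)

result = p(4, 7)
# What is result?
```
Call trace:
p(base=4, n=7)
  p(base=4, n=6)
    p(base=4, n=5)
      p(base=4, n=4)
        p(base=4, n=3)
          p(base=4, n=2)
            p(base=4, n=1)
              p(base=4, n=0)
              -> return 1
            -> return 4
          -> return 16
        -> return 64
      -> return 256
    -> return 1024
  -> return 4096
-> return 16384

Final answer: 16384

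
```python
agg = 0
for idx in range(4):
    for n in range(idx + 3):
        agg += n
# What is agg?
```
Trace:
  agg=0
  agg=0, idx=0, n=0
  agg=1, idx=0, n=1
  agg=3, idx=0, n=2
  agg=3, idx=1, n=0
  agg=4, idx=1, n=1
  agg=6, idx=1, n=2
  agg=9, idx=1, n=3
  agg=9, idx=2, n=0
  agg=10, idx=2, n=1
  agg=12, idx=2, n=2
  agg=15, idx=2, n=3
  agg=19, idx=2, n=4
  agg=19, idx=3, n=0
  agg=20, idx=3, n=1
  agg=22, idx=3, n=2
  agg=25, idx=3, n=3
  agg=29, idx=3, n=4
  agg=34, idx=3, n=5

Final answer: 34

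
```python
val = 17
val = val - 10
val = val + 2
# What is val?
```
Trace:
  val=17
  val=7
  val=9

Final answer: 9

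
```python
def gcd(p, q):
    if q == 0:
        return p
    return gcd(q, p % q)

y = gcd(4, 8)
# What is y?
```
Call trace:
gcd(p=4, q=8)
  gcd(p=8, q=4)
    gcd(p=4, q=0)
    -> return 4
  -> return 4
-> return 4

Final answer: 4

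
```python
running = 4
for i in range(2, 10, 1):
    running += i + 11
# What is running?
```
Trace:
  running=4
  running=17, i=2
  running=31, i=3
  running=46, i=4
  running=62, i=5
  running=79, i=6
  running=97, i=7
  running=116, i=8
  running=136, i=9

Final answer: 136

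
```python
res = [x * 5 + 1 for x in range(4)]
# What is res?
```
Trace:
  x=0
  x=1
  x=2
  x=3
  res=[1, 6, 11, 16]

Final answer: [1, 6, 11, 16]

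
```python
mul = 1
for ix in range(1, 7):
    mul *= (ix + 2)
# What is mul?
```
Trace:
  mul=1
  mul=3, ix=1
  mul=12, ix=2
  mul=60, ix=3
  mul=360, ix=4
  mul=2520, ix=5
  mul=20160, ix=6

Final answer: 20160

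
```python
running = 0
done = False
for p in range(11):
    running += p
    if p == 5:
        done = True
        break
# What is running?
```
Trace:
  running=0
  running=0, done=False
  running=0, done=False, p=0
  running=1, done=False, p=1
  running=3, done=False, p=2
  running=6, done=False, p=3
  running=10, done=False, p=4
  running=15, done=True, p=5

Final answer: 15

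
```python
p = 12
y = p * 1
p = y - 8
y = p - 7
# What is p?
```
Trace:
  p=12
  p=12, y=12
  p=4, y=12
  p=4, y=-3

Final answer: 4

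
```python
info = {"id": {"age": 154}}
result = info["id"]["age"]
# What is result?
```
Trace:
  info={'id': {'age': 154}}
  info={'id': {'age': 154}}, result=154

Final answer: 154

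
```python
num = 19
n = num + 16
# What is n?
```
Trace:
  num=19
  num=19, n=35

Final answer: 35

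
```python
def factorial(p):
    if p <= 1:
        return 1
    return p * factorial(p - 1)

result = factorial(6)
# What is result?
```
Call trace:
factorial(p=6)
  factorial(p=5)
    factorial(p=4)
      factorial(p=3)
        factorial(p=2)
          factorial(p=1)
          -> return 1
        -> return 2
      -> return 6
    -> return 24
  -> return 120
-> return 720

Final answer: 720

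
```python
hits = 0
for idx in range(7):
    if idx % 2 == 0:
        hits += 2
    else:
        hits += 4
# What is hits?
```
Trace:
  hits=0
  hits=2, idx=0
  hits=6, idx=1
  hits=8, idx=2
  hits=12, idx=3
  hits=14, idx=4
  hits=18, idx=5
  hits=20, idx=6

Final answer: 20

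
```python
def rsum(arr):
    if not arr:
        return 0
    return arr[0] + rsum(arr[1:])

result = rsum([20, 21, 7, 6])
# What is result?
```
Call trace:
rsum(arr=[20, 21, 7, 6])
  rsum(arr=[21, 7, 6])
    rsum(arr=[7, 6])
      rsum(arr=[6])
        rsum(arr=[])
        -> return 0
      -> return 6
    -> return 13
  -> return 34
-> return 54

Final answer: 54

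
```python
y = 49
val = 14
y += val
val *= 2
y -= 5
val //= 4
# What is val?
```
Trace:
  y=49
  y=49, val=14
  y=63, val=14
  y=63, val=28
  y=58, val=28
  y=58, val=7

Final answer: 7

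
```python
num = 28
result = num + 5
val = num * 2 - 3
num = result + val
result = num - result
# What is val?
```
Trace:
  num=28
  num=28, result=33
  num=28, result=33, val=53
  num=86, result=33, val=53
  num=86, result=53, val=53

Final answer: 53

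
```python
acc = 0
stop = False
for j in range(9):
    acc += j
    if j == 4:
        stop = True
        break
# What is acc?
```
Trace:
  acc=0
  acc=0, stop=False
  acc=0, stop=False, j=0
  acc=1, stop=False, j=1
  acc=3, stop=False, j=2
  acc=6, stop=False, j=3
  acc=10, stop=True, j=4

Final answer: 10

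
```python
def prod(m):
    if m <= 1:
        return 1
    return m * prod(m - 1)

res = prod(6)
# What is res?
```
Call trace:
prod(m=6)
  prod(m=5)
    prod(m=4)
      prod(m=3)
        prod(m=2)
          prod(m=1)
          -> return 1
        -> return 2
      -> return 6
    -> return 24
  -> return 120
-> return 720

Final answer: 720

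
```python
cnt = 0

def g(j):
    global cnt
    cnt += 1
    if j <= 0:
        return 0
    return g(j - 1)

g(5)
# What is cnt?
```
Call trace:
g(j=5)
  g(j=4)
    g(j=3)
      g(j=2)
        g(j=1)
          g(j=0)
          -> return 0
        -> return 0
      -> return 0
    -> return 0
  -> return 0
-> return 0

cnt is incremented once per call. g is entered once for each j = 5, 4, 3, 2, 1, 0 (the j <= 0 call returns without recursing), i.e. 5 + 1 calls.
cnt = 6

Final answer: 6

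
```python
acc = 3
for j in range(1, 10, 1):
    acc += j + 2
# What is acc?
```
Trace:
  acc=3
  acc=6, j=1
  acc=10, j=2
  acc=15, j=3
  acc=21, j=4
  acc=28, j=5
  acc=36, j=6
  acc=45, j=7
  acc=55, j=8
  acc=66, j=9

Final answer: 66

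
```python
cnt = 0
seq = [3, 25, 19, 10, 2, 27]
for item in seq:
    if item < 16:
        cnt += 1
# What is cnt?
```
Trace:
  cnt=0
  cnt=1, item=3
  cnt=1, item=25
  cnt=1, item=19
  cnt=2, item=10
  cnt=3, item=2
  cnt=3, item=27

Final answer: 3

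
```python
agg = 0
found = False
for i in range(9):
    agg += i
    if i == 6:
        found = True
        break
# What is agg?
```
Trace:
  agg=0
  agg=0, found=False
  agg=0, found=False, i=0
  agg=1, found=False, i=1
  agg=3, found=False, i=2
  agg=6, found=False, i=3
  agg=10, found=False, i=4
  agg=15, found=False, i=5
  agg=21, found=True, i=6

Final answer: 21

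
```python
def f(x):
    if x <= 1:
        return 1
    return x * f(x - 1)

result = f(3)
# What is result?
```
Call trace:
f(x=3)
  f(x=2)
    f(x=1)
    -> return 1
  -> return 2
-> return 6

Final answer: 6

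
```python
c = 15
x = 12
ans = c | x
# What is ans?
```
Trace:
  c=15
  c=15, x=12
  c=15, x=12, ans=15

Final answer: 15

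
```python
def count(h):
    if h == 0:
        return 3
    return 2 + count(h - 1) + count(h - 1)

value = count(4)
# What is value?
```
Call trace (a repeated sub-call is expanded the first time; later identical calls just restate its return value):
count(h=4)
  count(h=3)
    count(h=2)
      count(h=1)
        count(h=0)
        -> return 3
        count(h=0)
        -> return 3
      -> return 8
      count(h=1) -> return 8  (same call as traced above)
    -> return 18
    count(h=2) -> return 18  (same call as traced above)
  -> return 38
  count(h=3) -> return 38  (same call as traced above)
-> return 78

Final answer: 78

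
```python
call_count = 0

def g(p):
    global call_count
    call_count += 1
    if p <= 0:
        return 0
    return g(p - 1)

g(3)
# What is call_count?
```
Call trace:
g(p=3)
  g(p=2)
    g(p=1)
      g(p=0)
      -> return 0
    -> return 0
  -> return 0
-> return 0

call_count is incremented once per call. g is entered once for each p = 3, 2, 1, 0 (the p <= 0 call returns without recursing), i.e. 3 + 1 calls.
call_count = 4

Final answer: 4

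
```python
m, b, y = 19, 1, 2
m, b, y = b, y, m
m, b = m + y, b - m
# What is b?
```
Trace:
  m=19, b=1, y=2
  m=1, b=2, y=19
  m=20, b=1, y=19

Final answer: 1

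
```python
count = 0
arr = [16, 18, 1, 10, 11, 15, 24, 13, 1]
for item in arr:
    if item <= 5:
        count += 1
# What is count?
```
Trace:
  count=0
  count=0, item=16
  count=0, item=18
  count=1, item=1
  count=1, item=10
  count=1, item=11
  count=1, item=15
  count=1, item=24
  count=1, item=13
  count=2, item=1

Final answer: 2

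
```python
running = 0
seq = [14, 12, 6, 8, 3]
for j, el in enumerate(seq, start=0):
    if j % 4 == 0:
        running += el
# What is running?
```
Trace:
  running=0
  running=14, j=0, el=14
  running=14, j=1, el=12
  running=14, j=2, el=6
  running=14, j=3, el=8
  running=17, j=4, el=3

Final answer: 17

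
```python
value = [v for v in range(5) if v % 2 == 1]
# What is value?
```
Trace:
  v=0
  v=1
  v=2
  v=3
  v=4
  value=[1, 3]

Final answer: [1, 3]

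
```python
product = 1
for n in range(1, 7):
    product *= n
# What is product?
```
Trace:
  product=1
  product=1, n=1
  product=2, n=2
  product=6, n=3
  product=24, n=4
  product=120, n=5
  product=720, n=6

Final answer: 720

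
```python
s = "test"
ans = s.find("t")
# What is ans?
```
Trace:
  s='test'
  s='test', ans=0

Final answer: 0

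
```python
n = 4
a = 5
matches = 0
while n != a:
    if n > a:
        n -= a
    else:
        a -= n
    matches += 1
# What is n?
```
Trace:
  n=4
  n=4, a=5
  n=4, a=5, matches=0
  n=4, a=1, matches=1
  n=3, a=1, matches=2
  n=2, a=1, matches=3
  n=1, a=1, matches=4

Final answer: 1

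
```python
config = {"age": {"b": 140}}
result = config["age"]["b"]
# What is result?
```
Trace:
  config={'age': {'b': 140}}
  config={'age': {'b': 140}}, result=140

Final answer: 140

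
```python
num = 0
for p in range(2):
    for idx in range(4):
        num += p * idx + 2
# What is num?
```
Trace:
  num=0
  num=2, p=0, idx=0
  num=4, p=0, idx=1
  num=6, p=0, idx=2
  num=8, p=0, idx=3
  num=10, p=1, idx=0
  num=13, p=1, idx=1
  num=17, p=1, idx=2
  num=22, p=1, idx=3

Final answer: 22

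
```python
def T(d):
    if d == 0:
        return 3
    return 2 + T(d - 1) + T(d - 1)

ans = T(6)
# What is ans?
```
Call trace (a repeated sub-call is expanded the first time; later identical calls just restate its return value):
T(d=6)
  T(d=5)
    T(d=4)
      T(d=3)
        T(d=2)
          T(d=1)
            T(d=0)
            -> return 3
            T(d=0)
            -> return 3
          -> return 8
          T(d=1) -> return 8  (same call as traced above)
        -> return 18
        T(d=2) -> return 18  (same call as traced above)
      -> return 38
      T(d=3) -> return 38  (same call as traced above)
    -> return 78
    T(d=4) -> return 78  (same call as traced above)
  -> return 158
  T(d=5) -> return 158  (same call as traced above)
-> return 318

Final answer: 318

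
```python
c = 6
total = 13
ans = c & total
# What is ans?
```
Trace:
  c=6
  c=6, total=13
  c=6, total=13, ans=4

Final answer: 4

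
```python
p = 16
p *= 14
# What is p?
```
Trace:
  p=16
  p=224

Final answer: 224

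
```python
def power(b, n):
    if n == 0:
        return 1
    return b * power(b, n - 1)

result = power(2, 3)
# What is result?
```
Call trace:
power(b=2, n=3)
  power(b=2, n=2)
    power(b=2, n=1)
      power(b=2, n=0)
      -> return 1
    -> return 2
  -> return 4
-> return 8

Final answer: 8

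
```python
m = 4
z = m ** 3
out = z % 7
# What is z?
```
Trace:
  m=4
  m=4, z=64
  m=4, z=64, out=1

Final answer: 64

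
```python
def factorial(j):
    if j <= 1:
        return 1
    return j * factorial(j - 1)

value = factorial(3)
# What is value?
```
Call trace:
factorial(j=3)
  factorial(j=2)
    factorial(j=1)
    -> return 1
  -> return 2
-> return 6

Final answer: 6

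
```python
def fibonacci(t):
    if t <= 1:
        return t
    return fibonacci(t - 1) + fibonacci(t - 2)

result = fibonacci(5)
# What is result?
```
Call trace (a repeated sub-call is expanded the first time; later identical calls just restate its return value):
fibonacci(t=5)
  fibonacci(t=4)
    fibonacci(t=3)
      fibonacci(t=2)
        fibonacci(t=1)
        -> return 1
        fibonacci(t=0)
        -> return 0
      -> return 1
      fibonacci(t=1)
      -> return 1
    -> return 2
    fibonacci(t=2) -> return 1  (same call as traced above)
  -> return 3
  fibonacci(t=3) -> return 2  (same call as traced above)
-> return 5

Final answer: 5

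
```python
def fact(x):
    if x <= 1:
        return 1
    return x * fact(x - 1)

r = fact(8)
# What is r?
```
Call trace:
fact(x=8)
  fact(x=7)
    fact(x=6)
      fact(x=5)
        fact(x=4)
          fact(x=3)
            fact(x=2)
              fact(x=1)
              -> return 1
            -> return 2
          -> return 6
        -> return 24
      -> return 120
    -> return 720
  -> return 5040
-> return 40320

Final answer: 40320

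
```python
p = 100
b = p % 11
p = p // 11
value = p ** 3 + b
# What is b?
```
Trace:
  p=100
  p=100, b=1
  p=9, b=1
  p=9, b=1, value=730

Final answer: 1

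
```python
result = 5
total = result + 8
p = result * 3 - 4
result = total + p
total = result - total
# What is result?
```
Trace:
  result=5
  result=5, total=13
  result=5, total=13, p=11
  result=24, total=13, p=11
  result=24, total=11, p=11

Final answer: 24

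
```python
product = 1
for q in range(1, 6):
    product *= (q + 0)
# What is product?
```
Trace:
  product=1
  product=1, q=1
  product=2, q=2
  product=6, q=3
  product=24, q=4
  product=120, q=5

Final answer: 120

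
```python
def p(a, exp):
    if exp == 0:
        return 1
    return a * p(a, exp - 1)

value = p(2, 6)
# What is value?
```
Call trace:
p(a=2, exp=6)
  p(a=2, exp=5)
    p(a=2, exp=4)
      p(a=2, exp=3)
        p(a=2, exp=2)
          p(a=2, exp=1)
            p(a=2, exp=0)
            -> return 1
          -> return 2
        -> return 4
      -> return 8
    -> return 16
  -> return 32
-> return 64

Final answer: 64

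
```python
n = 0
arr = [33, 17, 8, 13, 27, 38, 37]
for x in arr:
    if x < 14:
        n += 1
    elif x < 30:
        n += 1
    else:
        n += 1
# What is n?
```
Trace:
  n=0
  n=1, x=33
  n=2, x=17
  n=3, x=8
  n=4, x=13
  n=5, x=27
  n=6, x=38
  n=7, x=37

Final answer: 7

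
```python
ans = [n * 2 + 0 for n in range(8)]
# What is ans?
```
Trace:
  n=0
  n=1
  n=2
  n=3
  n=4
  n=5
  n=6
  n=7
  ans=[0, 2, 4, 6, 8, 10, 12, 14]

Final answer: [0, 2, 4, 6, 8, 10, 12, 14]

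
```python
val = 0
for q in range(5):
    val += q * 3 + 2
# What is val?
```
Trace:
  val=0
  val=2, q=0
  val=7, q=1
  val=15, q=2
  val=26, q=3
  val=40, q=4

Final answer: 40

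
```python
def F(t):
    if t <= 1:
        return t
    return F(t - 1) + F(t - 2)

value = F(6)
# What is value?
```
Call trace (a repeated sub-call is expanded the first time; later identical calls just restate its return value):
F(t=6)
  F(t=5)
    F(t=4)
      F(t=3)
        F(t=2)
          F(t=1)
          -> return 1
          F(t=0)
          -> return 0
        -> return 1
        F(t=1)
        -> return 1
      -> return 2
      F(t=2) -> return 1  (same call as traced above)
    -> return 3
    F(t=3) -> return 2  (same call as traced above)
  -> return 5
  F(t=4) -> return 3  (same call as traced above)
-> return 8

Final answer: 8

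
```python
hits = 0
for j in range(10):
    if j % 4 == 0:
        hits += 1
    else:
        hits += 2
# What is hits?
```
Trace:
  hits=0
  hits=1, j=0
  hits=3, j=1
  hits=5, j=2
  hits=7, j=3
  hits=8, j=4
  hits=10, j=5
  hits=12, j=6
  hits=14, j=7
  hits=15, j=8
  hits=17, j=9

Final answer: 17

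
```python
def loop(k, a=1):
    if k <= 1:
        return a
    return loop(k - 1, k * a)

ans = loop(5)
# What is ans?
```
Call trace:
loop(k=5, a=1)
  loop(k=4, a=5)
    loop(k=3, a=20)
      loop(k=2, a=60)
        loop(k=1, a=120)
        -> return 120
      -> return 120
    -> return 120
  -> return 120
-> return 120

Final answer: 120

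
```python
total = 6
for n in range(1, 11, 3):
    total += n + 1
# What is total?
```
Trace:
  total=6
  total=8, n=1
  total=13, n=4
  total=21, n=7
  total=32, n=10

Final answer: 32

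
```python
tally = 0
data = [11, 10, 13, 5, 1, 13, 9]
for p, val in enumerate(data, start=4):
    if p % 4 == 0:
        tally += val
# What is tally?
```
Trace:
  tally=0
  tally=11, p=4, val=11
  tally=11, p=5, val=10
  tally=11, p=6, val=13
  tally=11, p=7, val=5
  tally=12, p=8, val=1
  tally=12, p=9, val=13
  tally=12, p=10, val=9

Final answer: 12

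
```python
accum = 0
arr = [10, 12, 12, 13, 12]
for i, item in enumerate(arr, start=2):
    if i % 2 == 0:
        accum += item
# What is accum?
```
Trace:
  accum=0
  accum=10, i=2, item=10
  accum=10, i=3, item=12
  accum=22, i=4, item=12
  accum=22, i=5, item=13
  accum=34, i=6, item=12

Final answer: 34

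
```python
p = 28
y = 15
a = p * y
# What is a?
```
Trace:
  p=28
  p=28, y=15
  p=28, y=15, a=420

Final answer: 420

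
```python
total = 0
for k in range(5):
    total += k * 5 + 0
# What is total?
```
Trace:
  total=0
  total=0, k=0
  total=5, k=1
  total=15, k=2
  total=30, k=3
  total=50, k=4

Final answer: 50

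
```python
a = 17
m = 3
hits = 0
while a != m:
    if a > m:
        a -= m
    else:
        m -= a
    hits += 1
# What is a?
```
Trace:
  a=17
  a=17, m=3
  a=17, m=3, hits=0
  a=14, m=3, hits=1
  a=11, m=3, hits=2
  a=8, m=3, hits=3
  a=5, m=3, hits=4
  a=2, m=3, hits=5
  a=2, m=1, hits=6
  a=1, m=1, hits=7

Final answer: 1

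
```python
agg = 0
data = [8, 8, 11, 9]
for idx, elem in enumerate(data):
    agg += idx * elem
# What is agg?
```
Trace:
  agg=0
  agg=0, idx=0, elem=8
  agg=8, idx=1, elem=8
  agg=30, idx=2, elem=11
  agg=57, idx=3, elem=9

Final answer: 57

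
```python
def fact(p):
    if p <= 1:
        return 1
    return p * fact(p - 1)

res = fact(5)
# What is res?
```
Call trace:
fact(p=5)
  fact(p=4)
    fact(p=3)
      fact(p=2)
        fact(p=1)
        -> return 1
      -> return 2
    -> return 6
  -> return 24
-> return 120

Final answer: 120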